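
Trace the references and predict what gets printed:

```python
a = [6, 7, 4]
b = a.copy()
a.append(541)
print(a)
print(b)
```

Key concept: list.copy() creates independent copy.
Step by step:
`a = [6, 7, 4]` → a = [6, 7, 4]
`b = a.copy()` → b = [6, 7, 4]
`a.append(541)` → a = [6, 7, 4, 541]
`print(a)` → prints [6, 7, 4, 541]
`print(b)` → prints [6, 7, 4]

Answer:
[6, 7, 4, 541]
[6, 7, 4]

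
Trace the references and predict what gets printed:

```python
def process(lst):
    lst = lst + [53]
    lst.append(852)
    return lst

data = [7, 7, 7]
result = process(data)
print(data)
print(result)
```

Key concept: rebinding parameter vs mutation.
Step by step:
`data = [7, 7, 7]` → data = [7, 7, 7]
`result = process(data)` → result = [7, 7, 7, 53, 852]
`print(data)` → prints [7, 7, 7]
`print(result)` → prints [7, 7, 7, 53, 852]

Answer:
[7, 7, 7]
[7, 7, 7, 53, 852]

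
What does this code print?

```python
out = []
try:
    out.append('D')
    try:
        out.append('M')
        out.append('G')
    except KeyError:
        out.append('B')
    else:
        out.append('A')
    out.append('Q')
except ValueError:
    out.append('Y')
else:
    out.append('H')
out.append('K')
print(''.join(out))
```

Execution trace: 'D' (try body) → 'M' (inner try body) → 'G' (inner try body, no exception) → 'A' (inner else) → 'Q' (try body, no exception) → 'H' (else) → 'K' (after the try/except). Output: DMGAQHK

Answer: DMGAQHK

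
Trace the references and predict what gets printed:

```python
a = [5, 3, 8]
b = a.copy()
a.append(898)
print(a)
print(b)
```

Key concept: list.copy() creates independent copy.
Step by step:
`a = [5, 3, 8]` → a = [5, 3, 8]
`b = a.copy()` → b = [5, 3, 8]
`a.append(898)` → a = [5, 3, 8, 898]
`print(a)` → prints [5, 3, 8, 898]
`print(b)` → prints [5, 3, 8]

Answer:
[5, 3, 8, 898]
[5, 3, 8]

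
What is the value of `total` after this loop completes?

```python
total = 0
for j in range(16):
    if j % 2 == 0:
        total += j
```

Sum of even numbers 0 to 15
`total` takes the values: 0 → 2 → 6 → 12 → 20 → 30 → 42 → 56

Answer: 56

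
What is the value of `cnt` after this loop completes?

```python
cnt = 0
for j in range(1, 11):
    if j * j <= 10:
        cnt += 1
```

Count numbers where j² ≤ 10
`cnt` takes the values: 0 → 1 → 2 → 3

Answer: 3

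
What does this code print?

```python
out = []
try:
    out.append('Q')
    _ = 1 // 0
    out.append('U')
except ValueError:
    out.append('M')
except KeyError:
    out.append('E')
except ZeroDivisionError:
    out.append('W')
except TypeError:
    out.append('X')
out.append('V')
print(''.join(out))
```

Execution trace: 'Q' (try body) → 'W' (except ZeroDivisionError) → 'V' (after the try/except). Output: QWV

Answer: QWV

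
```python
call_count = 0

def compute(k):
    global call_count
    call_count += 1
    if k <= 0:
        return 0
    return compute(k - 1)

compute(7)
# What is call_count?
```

Linear recursion stepping by 1: 8 calls from k=7 down to ≤0.

Answer: 8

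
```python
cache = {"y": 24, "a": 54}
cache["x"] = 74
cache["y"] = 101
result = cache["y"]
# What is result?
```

Trace:
`cache = {"y": 24, "a": 54}` → cache = {'y': 24, 'a': 54}
`cache["x"] = 74` → cache = {'y': 24, 'a': 54, 'x': 74}
`cache["y"] = 101` → cache = {'y': 101, 'a': 54, 'x': 74}
`result = cache["y"]` → result = 101
So result = 101

Answer: 101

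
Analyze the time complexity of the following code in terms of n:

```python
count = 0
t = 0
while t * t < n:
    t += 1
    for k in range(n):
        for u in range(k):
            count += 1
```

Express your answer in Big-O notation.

Each loop level contributes: √n × n × n. Multiplying the contributions gives O(n^2√n).

Answer: O(n^2√n)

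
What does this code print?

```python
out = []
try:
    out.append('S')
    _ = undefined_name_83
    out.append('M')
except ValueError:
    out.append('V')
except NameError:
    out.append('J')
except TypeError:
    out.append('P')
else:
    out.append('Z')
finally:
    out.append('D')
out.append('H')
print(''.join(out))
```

Execution trace: 'S' (try body) → 'J' (except NameError) → 'D' (finally) → 'H' (after the try/except). Output: SJDH

Answer: SJDH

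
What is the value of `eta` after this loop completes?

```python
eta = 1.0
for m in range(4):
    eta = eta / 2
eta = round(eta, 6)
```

Halving LR 4 times: 1 / 2^4
`eta` takes the values: 1.0 → 0.5 → 0.25 → 0.125 → 0.0625

Answer: 0.0625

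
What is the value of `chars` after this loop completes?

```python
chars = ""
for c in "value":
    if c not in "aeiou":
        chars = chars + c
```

Remove vowels from 'value'
`chars` takes the values: "" → "v" → "vl"

Answer: "vl"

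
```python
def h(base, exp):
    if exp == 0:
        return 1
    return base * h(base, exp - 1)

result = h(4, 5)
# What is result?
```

h(4, 5) = 4 * 4 * 4 * 4 * 4 = 1024

Answer: 1024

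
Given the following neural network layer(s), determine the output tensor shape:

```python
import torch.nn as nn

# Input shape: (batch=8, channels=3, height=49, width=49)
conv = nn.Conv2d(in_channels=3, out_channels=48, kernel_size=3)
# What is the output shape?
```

Input: (8, 3, 49, 49) -> Output: (8, 48, 47, 47)

Answer: (8, 48, 47, 47)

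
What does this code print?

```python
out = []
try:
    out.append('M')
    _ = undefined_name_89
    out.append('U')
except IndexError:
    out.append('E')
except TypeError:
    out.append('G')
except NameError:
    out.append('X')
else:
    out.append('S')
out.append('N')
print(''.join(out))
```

Execution trace: 'M' (try body) → 'X' (except NameError) → 'N' (after the try/except). Output: MXN

Answer: MXN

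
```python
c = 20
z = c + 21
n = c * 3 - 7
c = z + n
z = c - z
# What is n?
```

Trace:
`c = 20` → c = 20
`z = c + 21` → z = 41
`n = c * 3 - 7` → n = 53
`c = z + n` → c = 94
`z = c - z` → z = 53
So n = 53

Answer: 53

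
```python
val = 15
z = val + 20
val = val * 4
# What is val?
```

Trace:
`val = 15` → val = 15
`z = val + 20` → z = 35
`val = val * 4` → val = 60
So val = 60

Answer: 60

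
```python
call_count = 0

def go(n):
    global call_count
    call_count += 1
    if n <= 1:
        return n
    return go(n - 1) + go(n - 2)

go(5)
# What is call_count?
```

Calls(n) = 1 + Calls(n-1) + Calls(n-2); Calls(0)=Calls(1)=1. For n=5 this gives 15.

Answer: 15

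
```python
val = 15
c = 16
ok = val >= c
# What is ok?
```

Trace:
`val = 15` → val = 15
`c = 16` → c = 16
`ok = val >= c` → ok = False
So ok = False

Answer: False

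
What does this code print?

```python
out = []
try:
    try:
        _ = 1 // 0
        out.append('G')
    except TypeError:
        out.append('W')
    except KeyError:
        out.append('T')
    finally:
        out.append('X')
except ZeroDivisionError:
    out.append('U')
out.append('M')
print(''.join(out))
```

Execution trace: 'X' (finally) → 'U' (outer except ZeroDivisionError) → 'M' (after the try/except). Output: XUM

Answer: XUM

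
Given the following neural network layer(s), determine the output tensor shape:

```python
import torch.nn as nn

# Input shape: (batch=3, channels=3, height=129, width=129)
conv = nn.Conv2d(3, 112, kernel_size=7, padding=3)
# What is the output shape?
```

Input: (3, 3, 129, 129) -> Output: (3, 112, 129, 129)

Answer: (3, 112, 129, 129)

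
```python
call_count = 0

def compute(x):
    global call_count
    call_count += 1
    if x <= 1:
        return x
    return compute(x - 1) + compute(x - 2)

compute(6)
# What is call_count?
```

Calls(x) = 1 + Calls(x-1) + Calls(x-2); Calls(0)=Calls(1)=1. For x=6 this gives 25.

Answer: 25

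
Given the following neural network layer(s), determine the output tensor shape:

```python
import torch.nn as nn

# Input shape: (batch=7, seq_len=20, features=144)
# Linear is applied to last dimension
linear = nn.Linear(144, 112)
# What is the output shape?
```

Input: (7, 20, 144) -> Output: (7, 20, 112)

Answer: (7, 20, 112)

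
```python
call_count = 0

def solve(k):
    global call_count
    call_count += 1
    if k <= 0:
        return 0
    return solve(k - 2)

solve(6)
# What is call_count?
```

Linear recursion stepping by 2: 4 calls from k=6 down to ≤0.

Answer: 4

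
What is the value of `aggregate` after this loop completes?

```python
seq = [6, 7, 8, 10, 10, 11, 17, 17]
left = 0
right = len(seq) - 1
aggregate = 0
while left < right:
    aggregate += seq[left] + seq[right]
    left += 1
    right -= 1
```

Sum of pairs from ends
`aggregate` takes the values: 0 → 23 → 47 → 66 → 86

Answer: 86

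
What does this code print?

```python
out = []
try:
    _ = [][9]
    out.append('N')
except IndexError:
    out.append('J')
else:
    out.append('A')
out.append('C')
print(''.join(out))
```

Execution trace: 'J' (except IndexError) → 'C' (after the try/except). Output: JC

Answer: JC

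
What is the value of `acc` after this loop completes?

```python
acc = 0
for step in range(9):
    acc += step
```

Sum of 0 to 8 = 36
`acc` takes the values: 0 → 1 → 3 → 6 → 10 → 15 → 21 → 28 → 36

Answer: 36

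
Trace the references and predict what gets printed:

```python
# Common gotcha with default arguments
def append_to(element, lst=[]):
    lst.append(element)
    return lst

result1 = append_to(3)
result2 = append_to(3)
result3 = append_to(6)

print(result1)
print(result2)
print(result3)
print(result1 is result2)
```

Key concept: mutable default argument gotcha.
Step by step:
`result1 = append_to(3)` → result1 = [3]
`result2 = append_to(3)` → result1 = [3, 3] (same object as result2); result2 = [3, 3] (same object as result1)
`result3 = append_to(6)` → result1 = [3, 3, 6] (same object as result2, result3); result2 = [3, 3, 6] (same object as result1, result3); result3 = [3, 3, 6] (same object as result1, result2)
`print(result1)` → prints [3, 3, 6]
`print(result2)` → prints [3, 3, 6]
`print(result3)` → prints [3, 3, 6]
`print(result1 is result2)` → prints True

Answer:
[3, 3, 6]
[3, 3, 6]
[3, 3, 6]
True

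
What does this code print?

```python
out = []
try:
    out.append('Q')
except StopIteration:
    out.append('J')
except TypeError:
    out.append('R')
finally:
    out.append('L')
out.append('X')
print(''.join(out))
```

Execution trace: 'Q' (try body, no exception) → 'L' (finally) → 'X' (after the try/except). Output: QLX

Answer: QLX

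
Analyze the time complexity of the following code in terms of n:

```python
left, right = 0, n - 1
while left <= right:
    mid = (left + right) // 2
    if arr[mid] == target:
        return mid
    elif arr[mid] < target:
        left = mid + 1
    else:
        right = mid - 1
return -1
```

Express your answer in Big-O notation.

This is Binary search in a sorted array. Time complexity: O(log n).

Answer: O(log n)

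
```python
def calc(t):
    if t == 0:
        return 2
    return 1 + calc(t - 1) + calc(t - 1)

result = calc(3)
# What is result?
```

calc(t) = 1 + 2·calc(t-1), calc(0)=2. Closed form: (2+1)·2^3 - 1 = 23.

Answer: 23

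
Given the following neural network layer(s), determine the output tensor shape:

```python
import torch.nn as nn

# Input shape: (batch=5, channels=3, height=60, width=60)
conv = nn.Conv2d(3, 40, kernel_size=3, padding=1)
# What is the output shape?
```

Input: (5, 3, 60, 60) -> Output: (5, 40, 60, 60)

Answer: (5, 40, 60, 60)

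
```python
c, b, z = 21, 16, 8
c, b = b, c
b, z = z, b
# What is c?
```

Trace:
`c, b, z = 21, 16, 8` → c = 21; b = 16; z = 8
`c, b = b, c` → c = 16; b = 21
`b, z = z, b` → b = 8; z = 21
So c = 16

Answer: 16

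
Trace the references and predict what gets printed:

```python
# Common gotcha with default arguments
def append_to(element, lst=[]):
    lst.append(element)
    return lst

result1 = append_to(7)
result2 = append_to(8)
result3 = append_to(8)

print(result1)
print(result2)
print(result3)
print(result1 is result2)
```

Key concept: mutable default argument gotcha.
Step by step:
`result1 = append_to(7)` → result1 = [7]
`result2 = append_to(8)` → result1 = [7, 8] (same object as result2); result2 = [7, 8] (same object as result1)
`result3 = append_to(8)` → result1 = [7, 8, 8] (same object as result2, result3); result2 = [7, 8, 8] (same object as result1, result3); result3 = [7, 8, 8] (same object as result1, result2)
`print(result1)` → prints [7, 8, 8]
`print(result2)` → prints [7, 8, 8]
`print(result3)` → prints [7, 8, 8]
`print(result1 is result2)` → prints True

Answer:
[7, 8, 8]
[7, 8, 8]
[7, 8, 8]
True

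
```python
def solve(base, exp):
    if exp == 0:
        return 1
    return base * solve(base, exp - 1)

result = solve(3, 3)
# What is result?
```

solve(3, 3) = 3 * 3 * 3 = 27

Answer: 27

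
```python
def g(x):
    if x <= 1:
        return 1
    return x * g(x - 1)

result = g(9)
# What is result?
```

g(9) = 9 * 8 * 7 * 6 * 5 * 4 * 3 * 2 * 1 = 362880

Answer: 362880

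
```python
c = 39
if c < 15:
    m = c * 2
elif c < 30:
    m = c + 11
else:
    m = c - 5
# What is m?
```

Trace:
`c = 39` → c = 39
`if c < 15: ...` → c < 15 is False, c < 30 is False, take else branch → m = 34
So m = 34

Answer: 34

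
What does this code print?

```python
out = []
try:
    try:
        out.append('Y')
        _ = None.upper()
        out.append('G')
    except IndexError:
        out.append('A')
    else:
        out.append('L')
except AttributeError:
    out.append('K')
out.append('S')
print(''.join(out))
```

Execution trace: 'Y' (try body) → 'K' (outer except AttributeError) → 'S' (after the try/except). Output: YKS

Answer: YKS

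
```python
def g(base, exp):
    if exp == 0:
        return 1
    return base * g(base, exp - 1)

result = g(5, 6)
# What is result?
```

g(5, 6) = 5 * 5 * 5 * 5 * 5 * 5 = 15625

Answer: 15625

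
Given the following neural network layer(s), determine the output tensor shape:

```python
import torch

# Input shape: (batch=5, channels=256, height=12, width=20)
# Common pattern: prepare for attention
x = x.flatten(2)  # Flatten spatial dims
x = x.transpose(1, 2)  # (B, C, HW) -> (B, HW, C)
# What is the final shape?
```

Input: (5, 256, 12, 20) -> after flatten(2): (5, 256, 240) -> Output: (5, 240, 256)

Answer: (5, 240, 256)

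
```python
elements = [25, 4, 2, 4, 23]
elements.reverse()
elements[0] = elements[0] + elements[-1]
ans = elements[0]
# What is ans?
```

Trace:
`elements = [25, 4, 2, 4, 23]` → elements = [25, 4, 2, 4, 23]
`elements.reverse()` → elements = [23, 4, 2, 4, 25]
`elements[0] = elements[0] + elements[-1]` → elements = [48, 4, 2, 4, 25]
`ans = elements[0]` → ans = 48
So ans = 48

Answer: 48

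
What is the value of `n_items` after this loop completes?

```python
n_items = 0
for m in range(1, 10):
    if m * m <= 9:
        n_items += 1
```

Count numbers where m² ≤ 9
`n_items` takes the values: 0 → 1 → 2 → 3

Answer: 3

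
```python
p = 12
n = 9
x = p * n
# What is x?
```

Trace:
`p = 12` → p = 12
`n = 9` → n = 9
`x = p * n` → x = 108
So x = 108

Answer: 108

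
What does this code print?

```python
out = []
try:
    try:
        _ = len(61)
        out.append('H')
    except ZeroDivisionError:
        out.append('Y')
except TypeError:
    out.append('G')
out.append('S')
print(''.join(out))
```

Execution trace: 'G' (outer except TypeError) → 'S' (after the try/except). Output: GS

Answer: GS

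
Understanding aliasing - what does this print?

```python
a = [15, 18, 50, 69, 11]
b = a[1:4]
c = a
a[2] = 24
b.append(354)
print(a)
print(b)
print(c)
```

Key concept: slice vs alias.
Step by step:
`a = [15, 18, 50, 69, 11]` → a = [15, 18, 50, 69, 11]
`b = a[1:4]` → b = [18, 50, 69]
`c = a` → c = [15, 18, 50, 69, 11] (same object as a)
`a[2] = 24` → a = [15, 18, 24, 69, 11] (same object as c); c = [15, 18, 24, 69, 11] (same object as a)
`b.append(354)` → b = [18, 50, 69, 354]
`print(a)` → prints [15, 18, 24, 69, 11]
`print(b)` → prints [18, 50, 69, 354]
`print(c)` → prints [15, 18, 24, 69, 11]

Answer:
[15, 18, 24, 69, 11]
[18, 50, 69, 354]
[15, 18, 24, 69, 11]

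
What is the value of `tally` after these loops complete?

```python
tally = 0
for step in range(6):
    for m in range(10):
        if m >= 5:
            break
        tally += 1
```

Inner breaks at 5, outer runs 6 times
`tally` takes the values: 0 → 1 → 2 → 3 → 4 → 5 → 6 → 7 → 8 → 9 → 10 → 11 → 12 → 13 → 14 → 15 → 16 → 17 → 18 → 19 → 20 → 21 → 22 → 23 → 24 → 25 → 26 → 27 → 28 → 29 → 30

Answer: 30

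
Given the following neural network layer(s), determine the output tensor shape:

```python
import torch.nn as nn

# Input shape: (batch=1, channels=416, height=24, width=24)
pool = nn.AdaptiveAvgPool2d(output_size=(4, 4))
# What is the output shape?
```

Input: (1, 416, 24, 24) -> Output: (1, 416, 4, 4)

Answer: (1, 416, 4, 4)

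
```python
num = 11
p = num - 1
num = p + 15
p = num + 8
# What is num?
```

Trace:
`num = 11` → num = 11
`p = num - 1` → p = 10
`num = p + 15` → num = 25
`p = num + 8` → p = 33
So num = 25

Answer: 25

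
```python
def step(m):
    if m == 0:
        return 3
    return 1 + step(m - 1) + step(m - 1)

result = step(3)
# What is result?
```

step(m) = 1 + 2·step(m-1), step(0)=3. Closed form: (3+1)·2^3 - 1 = 31.

Answer: 31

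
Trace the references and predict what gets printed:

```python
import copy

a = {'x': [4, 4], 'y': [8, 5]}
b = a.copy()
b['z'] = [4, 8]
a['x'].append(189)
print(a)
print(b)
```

Key concept: shallow copy of dict with mutable values.
Step by step:
`a = {'x': [4, 4], 'y': [8, 5]}` → a = {'x': [4, 4], 'y': [8, 5]}
`b = a.copy()` → b = {'x': [4, 4], 'y': [8, 5]}
`b['z'] = [4, 8]` → b = {'x': [4, 4], 'y': [8, 5], 'z': [4, 8]}
`a['x'].append(189)` → a = {'x': [4, 4, 189], 'y': [8, 5]}; b = {'x': [4, 4, 189], 'y': [8, 5], 'z': [4, 8]}
`print(a)` → prints {'x': [4, 4, 189], 'y': [8, 5]}
`print(b)` → prints {'x': [4, 4, 189], 'y': [8, 5], 'z': [4, 8]}

Answer:
{'x': [4, 4, 189], 'y': [8, 5]}
{'x': [4, 4, 189], 'y': [8, 5], 'z': [4, 8]}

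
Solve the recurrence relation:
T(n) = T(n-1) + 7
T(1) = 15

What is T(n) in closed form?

Unrolling: T(n) = T(1) + 7·(n-1) = 15 + 7(n-1) = 7n + 8.

Answer: T(n) = 7n + 8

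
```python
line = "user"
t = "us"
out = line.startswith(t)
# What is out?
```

Trace:
`line = "user"` → line = 'user'
`t = "us"` → t = 'us'
`out = line.startswith(t)` → out = True
So out = True

Answer: True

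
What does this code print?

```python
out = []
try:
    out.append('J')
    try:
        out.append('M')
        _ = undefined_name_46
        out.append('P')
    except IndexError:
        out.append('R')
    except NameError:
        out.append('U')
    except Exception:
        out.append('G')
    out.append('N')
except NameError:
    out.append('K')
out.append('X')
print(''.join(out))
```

Execution trace: 'J' (try body) → 'M' (inner try body) → 'U' (inner except NameError) → 'N' (try body, no exception) → 'X' (after the try/except). Output: JMUNX

Answer: JMUNX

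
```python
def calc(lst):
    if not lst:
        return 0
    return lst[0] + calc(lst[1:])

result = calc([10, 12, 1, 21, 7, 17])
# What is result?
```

10 + 12 + 1 + 21 + 7 + 17 + 0 = 68

Answer: 68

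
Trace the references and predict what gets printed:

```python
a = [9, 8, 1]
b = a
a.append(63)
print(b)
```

Key concept: basic list aliasing.
Step by step:
`a = [9, 8, 1]` → a = [9, 8, 1]
`b = a` → b = [9, 8, 1] (same object as a)
`a.append(63)` → a = [9, 8, 1, 63] (same object as b); b = [9, 8, 1, 63] (same object as a)
`print(b)` → prints [9, 8, 1, 63]

Answer: [9, 8, 1, 63]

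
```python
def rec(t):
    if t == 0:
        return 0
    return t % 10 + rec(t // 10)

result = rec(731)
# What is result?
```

Sum of digits of 731: 1 + 3 + 7 = 11

Answer: 11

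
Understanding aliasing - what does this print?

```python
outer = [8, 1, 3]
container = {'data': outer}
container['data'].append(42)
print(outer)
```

Key concept: dict holds reference to list.
Step by step:
`outer = [8, 1, 3]` → outer = [8, 1, 3]
`container = {'data': outer}` → container = {'data': [8, 1, 3]}
`container['data'].append(42)` → outer = [8, 1, 3, 42]; container = {'data': [8, 1, 3, 42]}
`print(outer)` → prints [8, 1, 3, 42]

Answer: [8, 1, 3, 42]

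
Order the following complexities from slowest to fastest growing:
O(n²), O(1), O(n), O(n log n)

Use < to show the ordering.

Ordered by growth rate: O(1) < O(n) < O(n log n) < O(n²)

Answer: O(1) < O(n) < O(n log n) < O(n²)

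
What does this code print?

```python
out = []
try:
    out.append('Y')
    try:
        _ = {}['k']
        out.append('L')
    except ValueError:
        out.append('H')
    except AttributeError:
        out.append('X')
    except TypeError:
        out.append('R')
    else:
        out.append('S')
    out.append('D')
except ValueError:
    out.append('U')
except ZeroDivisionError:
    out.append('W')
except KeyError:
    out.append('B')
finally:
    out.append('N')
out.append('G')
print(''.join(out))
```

Execution trace: 'Y' (try body) → 'B' (except KeyError) → 'N' (finally) → 'G' (after the try/except). Output: YBNG

Answer: YBNG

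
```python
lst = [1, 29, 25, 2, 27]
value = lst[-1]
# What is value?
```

Trace:
`lst = [1, 29, 25, 2, 27]` → lst = [1, 29, 25, 2, 27]
`value = lst[-1]` → value = 27
So value = 27

Answer: 27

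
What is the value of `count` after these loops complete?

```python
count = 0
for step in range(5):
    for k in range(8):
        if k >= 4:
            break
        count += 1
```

Inner breaks at 4, outer runs 5 times
`count` takes the values: 0 → 1 → 2 → 3 → 4 → 5 → 6 → 7 → 8 → 9 → 10 → 11 → 12 → 13 → 14 → 15 → 16 → 17 → 18 → 19 → 20

Answer: 20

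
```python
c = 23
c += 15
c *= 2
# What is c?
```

Trace:
`c = 23` → c = 23
`c += 15` → c = 38
`c *= 2` → c = 76
So c = 76

Answer: 76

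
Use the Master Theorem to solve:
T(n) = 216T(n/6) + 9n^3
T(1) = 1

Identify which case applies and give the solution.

a=216, b=6, f(n)=9n^3. log_6(216) = 3. Since c=3 = 3, Case 2 applies: T(n) = Θ(n^log_b(a) · log n) = O(n^3 log n).

Answer: O(n^3 log n) - Case 2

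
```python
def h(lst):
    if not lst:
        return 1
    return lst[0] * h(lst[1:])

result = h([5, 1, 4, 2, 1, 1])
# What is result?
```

Product over [5, 1, 4, 2, 1, 1] = 5 * 1 * 4 * 2 * 1 * 1 = 40

Answer: 40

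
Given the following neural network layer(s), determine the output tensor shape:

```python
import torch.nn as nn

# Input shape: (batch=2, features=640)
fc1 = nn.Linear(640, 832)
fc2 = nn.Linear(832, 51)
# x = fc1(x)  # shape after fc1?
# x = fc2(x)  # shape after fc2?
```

Input: (2, 640) -> after fc1: (2, 832) -> Output: (2, 51)

Answer: (2, 51)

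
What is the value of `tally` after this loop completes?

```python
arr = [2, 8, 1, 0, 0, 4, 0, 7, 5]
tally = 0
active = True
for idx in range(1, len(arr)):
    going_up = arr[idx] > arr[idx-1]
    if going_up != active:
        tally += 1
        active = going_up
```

Count direction changes in [2, 8, 1, 0, 0, 4, 0, 7, 5]
`tally` takes the values: 0 → 1 → 2 → 3 → 4 → 5

Answer: 5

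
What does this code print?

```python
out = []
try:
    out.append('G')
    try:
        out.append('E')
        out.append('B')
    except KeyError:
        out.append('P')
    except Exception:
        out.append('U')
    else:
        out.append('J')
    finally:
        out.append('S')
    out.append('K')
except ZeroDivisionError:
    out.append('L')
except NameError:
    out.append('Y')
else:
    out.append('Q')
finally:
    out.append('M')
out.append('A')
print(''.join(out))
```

Execution trace: 'G' (try body) → 'E' (inner try body) → 'B' (inner try body, no exception) → 'J' (inner else) → 'S' (inner finally) → 'K' (try body, no exception) → 'Q' (else) → 'M' (finally) → 'A' (after the try/except). Output: GEBJSKQMA

Answer: GEBJSKQMA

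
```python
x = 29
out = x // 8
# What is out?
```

Trace:
`x = 29` → x = 29
`out = x // 8` → out = 3
So out = 3

Answer: 3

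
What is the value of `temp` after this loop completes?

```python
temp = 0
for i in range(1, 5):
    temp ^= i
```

XOR of 1 to 4
`temp` takes the values: 0 → 1 → 3 → 0 → 4

Answer: 4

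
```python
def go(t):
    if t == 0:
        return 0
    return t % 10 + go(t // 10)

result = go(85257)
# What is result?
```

Sum of digits of 85257: 7 + 5 + 2 + 5 + 8 = 27

Answer: 27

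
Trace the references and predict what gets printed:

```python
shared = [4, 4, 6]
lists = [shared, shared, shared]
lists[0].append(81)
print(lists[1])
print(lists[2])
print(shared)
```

Key concept: list of same reference.
Step by step:
`shared = [4, 4, 6]` → shared = [4, 4, 6]
`lists = [shared, shared, shared]` → lists = [[4, 4, 6], [4, 4, 6], [4, 4, 6]]
`lists[0].append(81)` → shared = [4, 4, 6, 81]; lists = [[4, 4, 6, 81], [4, 4, 6, 81], [4, 4, 6, 81]]
`print(lists[1])` → prints [4, 4, 6, 81]
`print(lists[2])` → prints [4, 4, 6, 81]
`print(shared)` → prints [4, 4, 6, 81]

Answer:
[4, 4, 6, 81]
[4, 4, 6, 81]
[4, 4, 6, 81]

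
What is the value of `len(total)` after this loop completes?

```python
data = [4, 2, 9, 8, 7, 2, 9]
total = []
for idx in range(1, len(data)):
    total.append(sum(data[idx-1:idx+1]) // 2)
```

Number of 2-element averages
`total` takes the values: [] → [3] → [3, 5] → [3, 5, 8] → [3, 5, 8, 7] → [3, 5, 8, 7, 4] → [3, 5, 8, 7, 4, 5]
So `len(total)` = 6

Answer: 6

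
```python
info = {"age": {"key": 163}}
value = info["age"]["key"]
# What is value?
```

Trace:
`info = {"age": {"key": 163}}` → info = {'age': {'key': 163}}
`value = info["age"]["key"]` → value = 163
So value = 163

Answer: 163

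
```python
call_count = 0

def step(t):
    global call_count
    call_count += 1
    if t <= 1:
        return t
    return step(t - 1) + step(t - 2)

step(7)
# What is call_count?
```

Calls(t) = 1 + Calls(t-1) + Calls(t-2); Calls(0)=Calls(1)=1. For t=7 this gives 41.

Answer: 41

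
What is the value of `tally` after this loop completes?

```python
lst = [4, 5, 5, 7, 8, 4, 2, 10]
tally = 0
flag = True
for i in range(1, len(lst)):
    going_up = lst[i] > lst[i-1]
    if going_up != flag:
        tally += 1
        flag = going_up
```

Count direction changes in [4, 5, 5, 7, 8, 4, 2, 10]
`tally` takes the values: 0 → 1 → 2 → 3 → 4

Answer: 4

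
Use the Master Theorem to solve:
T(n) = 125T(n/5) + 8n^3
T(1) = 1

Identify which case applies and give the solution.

a=125, b=5, f(n)=8n^3. log_5(125) = 3. Since c=3 = 3, Case 2 applies: T(n) = Θ(n^log_b(a) · log n) = O(n^3 log n).

Answer: O(n^3 log n) - Case 2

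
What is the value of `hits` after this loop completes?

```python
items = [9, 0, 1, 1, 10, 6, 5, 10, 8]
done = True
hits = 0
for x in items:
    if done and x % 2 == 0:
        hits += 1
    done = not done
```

Count even values at even positions
`hits` takes the values: 0 → 1 → 2

Answer: 2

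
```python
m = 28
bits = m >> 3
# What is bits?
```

Trace:
`m = 28` → m = 28
`bits = m >> 3` → bits = 3
So bits = 3

Answer: 3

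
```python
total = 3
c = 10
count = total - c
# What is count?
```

Trace:
`total = 3` → total = 3
`c = 10` → c = 10
`count = total - c` → count = -7
So count = -7

Answer: -7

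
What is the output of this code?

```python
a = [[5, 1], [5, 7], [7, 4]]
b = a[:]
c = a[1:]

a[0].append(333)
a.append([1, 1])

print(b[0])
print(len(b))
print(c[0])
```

Key concept: slice with nested mutation.
Step by step:
`a = [[5, 1], [5, 7], [7, 4]]` → a = [[5, 1], [5, 7], [7, 4]]
`b = a[:]` → b = [[5, 1], [5, 7], [7, 4]]
`c = a[1:]` → c = [[5, 7], [7, 4]]
`a[0].append(333)` → a = [[5, 1, 333], [5, 7], [7, 4]]; b = [[5, 1, 333], [5, 7], [7, 4]]
`a.append([1, 1])` → a = [[5, 1, 333], [5, 7], [7, 4], [1, 1]]
`print(b[0])` → prints [5, 1, 333]
`print(len(b))` → prints 3
`print(c[0])` → prints [5, 7]

Answer:
[5, 1, 333]
3
[5, 7]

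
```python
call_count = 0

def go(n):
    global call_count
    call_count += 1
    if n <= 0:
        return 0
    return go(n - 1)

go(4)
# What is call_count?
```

Linear recursion stepping by 1: 5 calls from n=4 down to ≤0.

Answer: 5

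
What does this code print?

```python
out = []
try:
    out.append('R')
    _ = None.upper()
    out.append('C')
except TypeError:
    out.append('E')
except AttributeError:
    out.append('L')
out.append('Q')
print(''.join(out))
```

Execution trace: 'R' (try body) → 'L' (except AttributeError) → 'Q' (after the try/except). Output: RLQ

Answer: RLQ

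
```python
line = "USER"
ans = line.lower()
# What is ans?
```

Trace:
`line = "USER"` → line = 'USER'
`ans = line.lower()` → ans = 'user'
So ans = 'user'

Answer: 'user'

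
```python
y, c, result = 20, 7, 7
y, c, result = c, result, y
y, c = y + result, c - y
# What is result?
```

Trace:
`y, c, result = 20, 7, 7` → y = 20; c = 7; result = 7
`y, c, result = c, result, y` → y = 7; c = 7; result = 20
`y, c = y + result, c - y` → y = 27; c = 0
So result = 20

Answer: 20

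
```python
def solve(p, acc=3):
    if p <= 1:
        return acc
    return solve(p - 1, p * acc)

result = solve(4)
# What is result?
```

Accumulator trace (n, acc): (4, 3) -> (3, 12) -> (2, 36) -> (1, 72) -> return 72

Answer: 72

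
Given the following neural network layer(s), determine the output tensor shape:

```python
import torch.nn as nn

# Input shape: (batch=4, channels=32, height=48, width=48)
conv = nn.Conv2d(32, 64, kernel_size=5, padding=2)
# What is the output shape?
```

Input: (4, 32, 48, 48) -> Output: (4, 64, 48, 48)

Answer: (4, 64, 48, 48)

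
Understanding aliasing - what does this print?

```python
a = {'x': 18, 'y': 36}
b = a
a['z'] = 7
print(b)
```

Key concept: dict aliasing.
Step by step:
`a = {'x': 18, 'y': 36}` → a = {'x': 18, 'y': 36}
`b = a` → b = {'x': 18, 'y': 36} (same object as a)
`a['z'] = 7` → a = {'x': 18, 'y': 36, 'z': 7} (same object as b); b = {'x': 18, 'y': 36, 'z': 7} (same object as a)
`print(b)` → prints {'x': 18, 'y': 36, 'z': 7}

Answer: {'x': 18, 'y': 36, 'z': 7}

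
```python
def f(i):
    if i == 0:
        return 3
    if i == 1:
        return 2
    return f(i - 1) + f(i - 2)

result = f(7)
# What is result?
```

Build up from base cases: f(0)=3, f(1)=2, f(2)=5, f(3)=7, f(4)=12, f(5)=19, f(6)=31, ..., f(7)=50

Answer: 50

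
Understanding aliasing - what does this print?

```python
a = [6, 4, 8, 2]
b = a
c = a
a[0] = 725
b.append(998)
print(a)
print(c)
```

Key concept: multiple aliases.
Step by step:
`a = [6, 4, 8, 2]` → a = [6, 4, 8, 2]
`b = a` → b = [6, 4, 8, 2] (same object as a)
`c = a` → c = [6, 4, 8, 2] (same object as a, b)
`a[0] = 725` → a = [725, 4, 8, 2] (same object as b, c); b = [725, 4, 8, 2] (same object as a, c); c = [725, 4, 8, 2] (same object as a, b)
`b.append(998)` → a = [725, 4, 8, 2, 998] (same object as b, c); b = [725, 4, 8, 2, 998] (same object as a, c); c = [725, 4, 8, 2, 998] (same object as a, b)
`print(a)` → prints [725, 4, 8, 2, 998]
`print(c)` → prints [725, 4, 8, 2, 998]

Answer:
[725, 4, 8, 2, 998]
[725, 4, 8, 2, 998]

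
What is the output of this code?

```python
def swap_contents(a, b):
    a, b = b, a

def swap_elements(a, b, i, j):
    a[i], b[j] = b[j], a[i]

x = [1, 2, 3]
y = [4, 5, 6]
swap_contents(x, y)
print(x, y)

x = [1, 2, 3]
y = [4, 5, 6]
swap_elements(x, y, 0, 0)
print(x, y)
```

Key concept: parameter rebinding vs mutation.
Step by step:
`x = [1, 2, 3]` → x = [1, 2, 3]
`y = [4, 5, 6]` → y = [4, 5, 6]
`swap_contents(x, y)` → no visible change to tracked variables
`print(x, y)` → prints [1, 2, 3] [4, 5, 6]
`x = [1, 2, 3]` → x = [1, 2, 3]
`y = [4, 5, 6]` → y = [4, 5, 6]
`swap_elements(x, y, 0, 0)` → x = [4, 2, 3]; y = [1, 5, 6]
`print(x, y)` → prints [4, 2, 3] [1, 5, 6]

Answer:
[1, 2, 3] [4, 5, 6]
[4, 2, 3] [1, 5, 6]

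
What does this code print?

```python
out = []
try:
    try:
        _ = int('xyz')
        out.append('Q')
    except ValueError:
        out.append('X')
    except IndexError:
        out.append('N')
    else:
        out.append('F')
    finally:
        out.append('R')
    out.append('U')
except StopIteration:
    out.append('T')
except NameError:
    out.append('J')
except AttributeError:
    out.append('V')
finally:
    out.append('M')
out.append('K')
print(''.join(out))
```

Execution trace: 'X' (inner except ValueError) → 'R' (inner finally) → 'U' (try body, no exception) → 'M' (finally) → 'K' (after the try/except). Output: XRUMK

Answer: XRUMK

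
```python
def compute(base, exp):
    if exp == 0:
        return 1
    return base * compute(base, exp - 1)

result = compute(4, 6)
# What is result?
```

compute(4, 6) = 4 * 4 * 4 * 4 * 4 * 4 = 4096

Answer: 4096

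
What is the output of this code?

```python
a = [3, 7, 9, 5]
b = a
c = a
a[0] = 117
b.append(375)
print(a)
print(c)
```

Key concept: multiple aliases.
Step by step:
`a = [3, 7, 9, 5]` → a = [3, 7, 9, 5]
`b = a` → b = [3, 7, 9, 5] (same object as a)
`c = a` → c = [3, 7, 9, 5] (same object as a, b)
`a[0] = 117` → a = [117, 7, 9, 5] (same object as b, c); b = [117, 7, 9, 5] (same object as a, c); c = [117, 7, 9, 5] (same object as a, b)
`b.append(375)` → a = [117, 7, 9, 5, 375] (same object as b, c); b = [117, 7, 9, 5, 375] (same object as a, c); c = [117, 7, 9, 5, 375] (same object as a, b)
`print(a)` → prints [117, 7, 9, 5, 375]
`print(c)` → prints [117, 7, 9, 5, 375]

Answer:
[117, 7, 9, 5, 375]
[117, 7, 9, 5, 375]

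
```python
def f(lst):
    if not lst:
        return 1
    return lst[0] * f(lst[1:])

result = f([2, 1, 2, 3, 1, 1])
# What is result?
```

Product over [2, 1, 2, 3, 1, 1] = 2 * 1 * 2 * 3 * 1 * 1 = 12

Answer: 12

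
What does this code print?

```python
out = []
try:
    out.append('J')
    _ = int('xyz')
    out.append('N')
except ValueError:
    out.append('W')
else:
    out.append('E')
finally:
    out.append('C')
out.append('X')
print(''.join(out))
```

Execution trace: 'J' (try body) → 'W' (except ValueError) → 'C' (finally) → 'X' (after the try/except). Output: JWCX

Answer: JWCX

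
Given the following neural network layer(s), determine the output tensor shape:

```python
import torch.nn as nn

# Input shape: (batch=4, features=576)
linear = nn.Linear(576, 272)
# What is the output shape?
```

Input: (4, 576) -> Output: (4, 272)

Answer: (4, 272)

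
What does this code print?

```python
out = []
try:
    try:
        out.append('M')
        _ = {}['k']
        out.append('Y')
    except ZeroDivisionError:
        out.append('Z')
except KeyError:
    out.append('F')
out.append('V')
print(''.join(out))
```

Execution trace: 'M' (inner try body) → 'F' (outer except KeyError) → 'V' (after the try/except). Output: MFV

Answer: MFV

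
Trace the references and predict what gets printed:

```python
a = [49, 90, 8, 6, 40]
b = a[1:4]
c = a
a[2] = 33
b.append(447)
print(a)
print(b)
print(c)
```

Key concept: slice vs alias.
Step by step:
`a = [49, 90, 8, 6, 40]` → a = [49, 90, 8, 6, 40]
`b = a[1:4]` → b = [90, 8, 6]
`c = a` → c = [49, 90, 8, 6, 40] (same object as a)
`a[2] = 33` → a = [49, 90, 33, 6, 40] (same object as c); c = [49, 90, 33, 6, 40] (same object as a)
`b.append(447)` → b = [90, 8, 6, 447]
`print(a)` → prints [49, 90, 33, 6, 40]
`print(b)` → prints [90, 8, 6, 447]
`print(c)` → prints [49, 90, 33, 6, 40]

Answer:
[49, 90, 33, 6, 40]
[90, 8, 6, 447]
[49, 90, 33, 6, 40]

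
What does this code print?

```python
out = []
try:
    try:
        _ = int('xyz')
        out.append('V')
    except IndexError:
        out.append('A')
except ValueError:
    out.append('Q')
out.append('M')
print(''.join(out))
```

Execution trace: 'Q' (outer except ValueError) → 'M' (after the try/except). Output: QM

Answer: QM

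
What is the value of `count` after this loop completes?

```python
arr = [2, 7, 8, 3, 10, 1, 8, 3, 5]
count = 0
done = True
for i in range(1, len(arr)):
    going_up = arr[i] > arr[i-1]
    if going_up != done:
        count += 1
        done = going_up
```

Count direction changes in [2, 7, 8, 3, 10, 1, 8, 3, 5]
`count` takes the values: 0 → 1 → 2 → 3 → 4 → 5 → 6

Answer: 6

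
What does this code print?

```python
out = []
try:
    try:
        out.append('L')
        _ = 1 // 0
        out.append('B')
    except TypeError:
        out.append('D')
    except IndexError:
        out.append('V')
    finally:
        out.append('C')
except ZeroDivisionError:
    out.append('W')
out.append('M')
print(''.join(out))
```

Execution trace: 'L' (try body) → 'C' (finally) → 'W' (outer except ZeroDivisionError) → 'M' (after the try/except). Output: LCWM

Answer: LCWM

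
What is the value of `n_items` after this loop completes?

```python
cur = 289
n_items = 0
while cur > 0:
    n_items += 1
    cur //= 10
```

Count digits by repeated division by 10
`n_items` takes the values: 0 → 1 → 2 → 3

Answer: 3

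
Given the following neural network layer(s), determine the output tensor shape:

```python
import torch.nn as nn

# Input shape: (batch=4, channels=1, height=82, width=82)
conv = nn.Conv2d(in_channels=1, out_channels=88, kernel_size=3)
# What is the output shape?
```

Input: (4, 1, 82, 82) -> Output: (4, 88, 80, 80)

Answer: (4, 88, 80, 80)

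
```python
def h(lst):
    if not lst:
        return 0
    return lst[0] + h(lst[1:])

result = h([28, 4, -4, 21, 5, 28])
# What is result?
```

28 + 4 + (-4) + 21 + 5 + 28 + 0 = 82

Answer: 82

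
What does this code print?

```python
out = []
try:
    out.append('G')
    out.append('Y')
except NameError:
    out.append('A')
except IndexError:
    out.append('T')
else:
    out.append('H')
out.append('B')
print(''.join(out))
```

Execution trace: 'G' (try body) → 'Y' (try body, no exception) → 'H' (else) → 'B' (after the try/except). Output: GYHB

Answer: GYHB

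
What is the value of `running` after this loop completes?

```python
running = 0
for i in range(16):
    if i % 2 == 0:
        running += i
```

Sum of even numbers 0 to 15
`running` takes the values: 0 → 2 → 6 → 12 → 20 → 30 → 42 → 56

Answer: 56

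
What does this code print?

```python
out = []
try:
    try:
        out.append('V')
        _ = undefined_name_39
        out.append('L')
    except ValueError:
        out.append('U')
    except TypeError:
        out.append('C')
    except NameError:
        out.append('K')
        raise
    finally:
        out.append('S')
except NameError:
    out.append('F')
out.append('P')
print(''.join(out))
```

Execution trace: 'V' (inner try body) → 'K' (inner except NameError) → 'S' (inner finally) → 'F' (outer except NameError) → 'P' (after the try/except). Output: VKSFP

Answer: VKSFP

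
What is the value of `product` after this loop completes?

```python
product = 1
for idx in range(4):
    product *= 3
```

3^4 = 81
`product` takes the values: 1 → 3 → 9 → 27 → 81

Answer: 81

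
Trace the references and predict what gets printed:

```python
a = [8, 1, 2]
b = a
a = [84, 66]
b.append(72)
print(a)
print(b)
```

Key concept: rebinding vs mutation: a is rebound to a new list, b still points at the original.
Step by step:
`a = [8, 1, 2]` → a = [8, 1, 2]
`b = a` → b = [8, 1, 2] (same object as a)
`a = [84, 66]` → a = [84, 66]
`b.append(72)` → b = [8, 1, 2, 72]
`print(a)` → prints [84, 66]
`print(b)` → prints [8, 1, 2, 72]

Answer:
[84, 66]
[8, 1, 2, 72]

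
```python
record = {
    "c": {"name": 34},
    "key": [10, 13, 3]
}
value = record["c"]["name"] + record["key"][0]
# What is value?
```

Trace:
`record = { ...` → record = {'c': {'name': 34}, 'key': [10, 13, 3]}
`value = record["c"]["name"] + record["key"][0]` → value = 44
So value = 44

Answer: 44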